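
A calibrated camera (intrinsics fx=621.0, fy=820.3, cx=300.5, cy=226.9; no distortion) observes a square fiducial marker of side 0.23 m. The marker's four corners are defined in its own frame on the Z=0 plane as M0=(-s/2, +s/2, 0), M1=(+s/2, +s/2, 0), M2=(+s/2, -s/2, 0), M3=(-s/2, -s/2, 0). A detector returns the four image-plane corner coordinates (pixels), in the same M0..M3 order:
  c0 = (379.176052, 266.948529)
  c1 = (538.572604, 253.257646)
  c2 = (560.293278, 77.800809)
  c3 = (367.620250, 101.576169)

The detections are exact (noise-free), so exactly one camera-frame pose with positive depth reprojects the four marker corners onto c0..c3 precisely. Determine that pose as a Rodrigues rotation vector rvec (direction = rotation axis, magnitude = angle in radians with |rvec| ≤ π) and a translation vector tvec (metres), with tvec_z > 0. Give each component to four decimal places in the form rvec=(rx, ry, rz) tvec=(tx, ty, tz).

rvec=(0.7673, 0.1061, -0.1231) tvec=(0.2146, -0.0448, 0.8382)

Intrinsics K: fx=621.0, fy=820.3, cx=300.5, cy=226.9
Marker side s = 0.23 m; corners in marker frame (Z=0):
  M0 = (-0.1150, +0.1150, 0)
  M1 = (+0.1150, +0.1150, 0)
  M2 = (+0.1150, -0.1150, 0)
  M3 = (-0.1150, -0.1150, 0)
Detected image corners:
  c0 = (379.176052, 266.948529) px
  c1 = (538.572604, 253.257646) px
  c2 = (560.293278, 77.800809) px
  c3 = (367.620250, 101.576169) px
Planar DLT: solve 8×8 A·h = b for H (H[2,2]=1):
  H  [+681.29737 +356.29509 +459.48162]
  H  [-108.67861 +883.40936 +183.08232]
  H  [-0.16747 +0.81705 +1.00000]
B = K⁻¹H; ‖b₁‖=1.193095, ‖b₂‖=1.193095; λ = 2/(‖b₁‖+‖b₂‖) = 0.838156, sign → tz>0 ⇒ λ=+0.838156
r₁ = λ·B[:,0] = (+0.98746,-0.07222,-0.14037); r₂ = λ·B[:,1] = (+0.14951,+0.71322,+0.68482)
r₃ = r₁×r₂ = (+0.05066,-0.69722,+0.71507); SVD([r₁ r₂ r₃]) → R = UVᵀ:
  R  [+0.98746 +0.14951 +0.05066]
  R  [-0.07222 +0.71322 -0.69722]
  R  [-0.14037 +0.68482 +0.71507]
t = (+0.21458, -0.04477, +0.83816) m
tr R = 2.415747; θ = arccos((tr R − 1)/2) = 0.784313 rad = 44.938°
axis k = ((R−Rᵀ)₃₂, (R−Rᵀ)₁₃, (R−Rᵀ)₂₁) / (2 sinθ) = (+0.978305, +0.135221, -0.156954)
rvec = θ·k = (+0.767297, +0.106056, -0.123101)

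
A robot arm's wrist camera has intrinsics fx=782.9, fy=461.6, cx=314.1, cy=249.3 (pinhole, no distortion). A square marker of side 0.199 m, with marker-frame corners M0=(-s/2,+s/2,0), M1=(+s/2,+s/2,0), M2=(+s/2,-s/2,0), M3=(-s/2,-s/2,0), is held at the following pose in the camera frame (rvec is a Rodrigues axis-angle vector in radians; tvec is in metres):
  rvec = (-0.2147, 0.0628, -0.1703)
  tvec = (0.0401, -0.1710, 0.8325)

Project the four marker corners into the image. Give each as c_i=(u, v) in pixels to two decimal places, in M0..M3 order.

Intrinsics K: fx=782.9, fy=461.6, cx=314.1, cy=249.3
Marker side s = 0.199 m; corners in marker frame (Z=0):
  M0 = (-0.0995, +0.0995, 0)
  M1 = (+0.0995, +0.0995, 0)
  M2 = (+0.0995, -0.0995, 0)
  M3 = (-0.0995, -0.0995, 0)
rvec = (-0.2147, 0.0628, -0.1703), |rvec| = θ = 0.28114 rad = 16.108°
Rodrigues: sinθ=0.27746, 1−cosθ=0.03926; R = I + sinθ·[k]× + (1−cosθ)·[k]×²:
    [+0.98364 +0.16137 +0.08014]
    [-0.17476 +0.96270 +0.20657]
    [-0.04381 -0.21720 +0.97514]
t = (0.0401, -0.1710, 0.8325) m
M0: Pc = R·M0+t = (-0.04172, -0.05782, +0.81525); u = 782.9·(-0.04172)/0.81525 + 314.1 = 274.0397, v = 461.6·(-0.05782)/0.81525 + 249.3 = 216.5603
M1: Pc = R·M1+t = (+0.15403, -0.09260, +0.80653); u = 782.9·(+0.15403)/0.80653 + 314.1 = 463.6152, v = 461.6·(-0.09260)/0.80653 + 249.3 = 196.3021
M2: Pc = R·M2+t = (+0.12192, -0.28418, +0.84975); u = 782.9·(+0.12192)/0.84975 + 314.1 = 426.4243, v = 461.6·(-0.28418)/0.84975 + 249.3 = 94.9299
M3: Pc = R·M3+t = (-0.07383, -0.24940, +0.85847); u = 782.9·(-0.07383)/0.85847 + 314.1 = 246.7712, v = 461.6·(-0.24940)/0.85847 + 249.3 = 115.1977

c0=(274.04, 216.56) c1=(463.62, 196.30) c2=(426.42, 94.93) c3=(246.77, 115.20)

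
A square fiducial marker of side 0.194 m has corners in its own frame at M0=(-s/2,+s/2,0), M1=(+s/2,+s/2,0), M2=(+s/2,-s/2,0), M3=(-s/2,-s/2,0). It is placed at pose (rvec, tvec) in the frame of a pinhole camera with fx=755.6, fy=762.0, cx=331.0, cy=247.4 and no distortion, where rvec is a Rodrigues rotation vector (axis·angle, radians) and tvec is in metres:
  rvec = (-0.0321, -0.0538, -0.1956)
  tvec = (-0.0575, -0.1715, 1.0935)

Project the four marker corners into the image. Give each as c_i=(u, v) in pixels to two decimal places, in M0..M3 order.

c0=(238.01, 206.93) c1=(369.89, 181.27) c2=(343.75, 50.01) c3=(212.22, 74.23)

Intrinsics K: fx=755.6, fy=762.0, cx=331.0, cy=247.4
Marker side s = 0.194 m; corners in marker frame (Z=0):
  M0 = (-0.0970, +0.0970, 0)
  M1 = (+0.0970, +0.0970, 0)
  M2 = (+0.0970, -0.0970, 0)
  M3 = (-0.0970, -0.0970, 0)
rvec = (-0.0321, -0.0538, -0.1956), |rvec| = θ = 0.20539 rad = 11.768°
Rodrigues: sinθ=0.20395, 1−cosθ=0.02102; R = I + sinθ·[k]× + (1−cosθ)·[k]×²:
    [+0.97950 +0.19509 -0.05029]
    [-0.19337 +0.98042 +0.03712]
    [+0.05655 -0.02663 +0.99804]
t = (-0.0575, -0.1715, 1.0935) m
M0: Pc = R·M0+t = (-0.13359, -0.05764, +1.08543); u = 755.6·(-0.13359)/1.08543 + 331.0 = 238.0059, v = 762.0·(-0.05764)/1.08543 + 247.4 = 206.9337
M1: Pc = R·M1+t = (+0.05643, -0.09516, +1.09640); u = 755.6·(+0.05643)/1.09640 + 331.0 = 369.8926, v = 762.0·(-0.09516)/1.09640 + 247.4 = 181.2669
M2: Pc = R·M2+t = (+0.01859, -0.28536, +1.10157); u = 755.6·(+0.01859)/1.10157 + 331.0 = 343.7497, v = 762.0·(-0.28536)/1.10157 + 247.4 = 50.0064
M3: Pc = R·M3+t = (-0.17143, -0.24784, +1.09060); u = 755.6·(-0.17143)/1.09060 + 331.0 = 212.2248, v = 762.0·(-0.24784)/1.09060 + 247.4 = 74.2312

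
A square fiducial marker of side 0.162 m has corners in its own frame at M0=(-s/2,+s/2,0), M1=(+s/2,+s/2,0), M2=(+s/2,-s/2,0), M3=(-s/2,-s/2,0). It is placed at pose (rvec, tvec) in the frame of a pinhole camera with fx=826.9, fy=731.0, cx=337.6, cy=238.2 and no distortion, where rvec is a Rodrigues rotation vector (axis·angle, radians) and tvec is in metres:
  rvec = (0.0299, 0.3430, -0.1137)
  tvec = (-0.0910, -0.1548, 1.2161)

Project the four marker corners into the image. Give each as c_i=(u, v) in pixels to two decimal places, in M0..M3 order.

c0=(233.03, 199.57) c1=(333.56, 187.23) c2=(320.44, 88.15) c3=(220.35, 104.87)

Intrinsics K: fx=826.9, fy=731.0, cx=337.6, cy=238.2
Marker side s = 0.162 m; corners in marker frame (Z=0):
  M0 = (-0.0810, +0.0810, 0)
  M1 = (+0.0810, +0.0810, 0)
  M2 = (+0.0810, -0.0810, 0)
  M3 = (-0.0810, -0.0810, 0)
rvec = (0.0299, 0.3430, -0.1137), |rvec| = θ = 0.36259 rad = 20.775°
Rodrigues: sinθ=0.35470, 1−cosθ=0.06502; R = I + sinθ·[k]× + (1−cosθ)·[k]×²:
    [+0.93542 +0.11630 +0.33385]
    [-0.10615 +0.99316 -0.04854]
    [-0.33721 +0.00996 +0.94138]
t = (-0.0910, -0.1548, 1.2161) m
M0: Pc = R·M0+t = (-0.15735, -0.06576, +1.24422); u = 826.9·(-0.15735)/1.24422 + 337.6 = 233.0269, v = 731.0·(-0.06576)/1.24422 + 238.2 = 199.5677
M1: Pc = R·M1+t = (-0.00581, -0.08295, +1.18959); u = 826.9·(-0.00581)/1.18959 + 337.6 = 333.5610, v = 731.0·(-0.08295)/1.18959 + 238.2 = 187.2263
M2: Pc = R·M2+t = (-0.02465, -0.24384, +1.18798); u = 826.9·(-0.02465)/1.18798 + 337.6 = 320.4417, v = 731.0·(-0.24384)/1.18798 + 238.2 = 88.1548
M3: Pc = R·M3+t = (-0.17619, -0.22665, +1.24261); u = 826.9·(-0.17619)/1.24261 + 337.6 = 220.3538, v = 731.0·(-0.22665)/1.24261 + 238.2 = 104.8678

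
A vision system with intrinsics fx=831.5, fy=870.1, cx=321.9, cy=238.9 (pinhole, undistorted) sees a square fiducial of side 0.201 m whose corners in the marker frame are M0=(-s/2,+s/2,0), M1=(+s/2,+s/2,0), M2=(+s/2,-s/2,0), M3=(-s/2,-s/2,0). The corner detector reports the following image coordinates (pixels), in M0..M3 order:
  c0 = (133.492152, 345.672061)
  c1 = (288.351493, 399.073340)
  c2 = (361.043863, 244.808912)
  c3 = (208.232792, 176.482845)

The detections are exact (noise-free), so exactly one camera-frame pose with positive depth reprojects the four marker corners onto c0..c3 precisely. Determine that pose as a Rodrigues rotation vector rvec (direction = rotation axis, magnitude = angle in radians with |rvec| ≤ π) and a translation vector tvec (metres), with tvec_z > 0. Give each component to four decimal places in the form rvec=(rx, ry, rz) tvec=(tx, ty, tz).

rvec=(0.2132, -0.3716, 0.4200) tvec=(-0.0824, 0.0605, 0.9586)

Intrinsics K: fx=831.5, fy=870.1, cx=321.9, cy=238.9
Marker side s = 0.201 m; corners in marker frame (Z=0):
  M0 = (-0.1005, +0.1005, 0)
  M1 = (+0.1005, +0.1005, 0)
  M2 = (+0.1005, -0.1005, 0)
  M3 = (-0.1005, -0.1005, 0)
Detected image corners:
  c0 = (133.492152, 345.672061) px
  c1 = (288.351493, 399.073340) px
  c2 = (361.043863, 244.808912) px
  c3 = (208.232792, 176.482845) px
Planar DLT: solve 8×8 A·h = b for H (H[2,2]=1):
  H  [+867.03001 -334.25974 +250.46766]
  H  [+421.86554 +841.05667 +293.82223]
  H  [+0.41010 +0.13027 +1.00000]
B = K⁻¹H; ‖b₁‖=1.043144, ‖b₂‖=1.043144; λ = 2/(‖b₁‖+‖b₂‖) = 0.958641, sign → tz>0 ⇒ λ=+0.958641
r₁ = λ·B[:,0] = (+0.84741,+0.35685,+0.39314); r₂ = λ·B[:,1] = (-0.43372,+0.89235,+0.12488)
r₃ = r₁×r₂ = (-0.30625,-0.27634,+0.91096); SVD([r₁ r₂ r₃]) → R = UVᵀ:
  R  [+0.84741 -0.43372 -0.30625]
  R  [+0.35685 +0.89235 -0.27634]
  R  [+0.39314 +0.12488 +0.91096]
t = (-0.08235, +0.06051, +0.95864) m
tr R = 2.650720; θ = arccos((tr R − 1)/2) = 0.599956 rad = 34.375°
axis k = ((R−Rᵀ)₃₂, (R−Rᵀ)₁₃, (R−Rᵀ)₂₁) / (2 sinθ) = (+0.355312, -0.619358, +0.700106)
rvec = θ·k = (+0.213172, -0.371588, +0.420033)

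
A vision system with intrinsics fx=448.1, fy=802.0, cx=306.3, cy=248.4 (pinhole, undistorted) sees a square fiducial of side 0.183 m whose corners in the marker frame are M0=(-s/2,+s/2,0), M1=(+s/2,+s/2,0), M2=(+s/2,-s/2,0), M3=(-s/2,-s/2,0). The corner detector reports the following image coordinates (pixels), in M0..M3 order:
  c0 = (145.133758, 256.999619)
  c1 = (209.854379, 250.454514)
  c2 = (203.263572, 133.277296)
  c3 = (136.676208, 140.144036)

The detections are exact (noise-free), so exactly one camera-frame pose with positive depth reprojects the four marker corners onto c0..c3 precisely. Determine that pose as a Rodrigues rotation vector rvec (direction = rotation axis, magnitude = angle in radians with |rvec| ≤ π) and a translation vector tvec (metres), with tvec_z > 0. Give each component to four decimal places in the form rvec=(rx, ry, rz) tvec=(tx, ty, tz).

Intrinsics K: fx=448.1, fy=802.0, cx=306.3, cy=248.4
Marker side s = 0.183 m; corners in marker frame (Z=0):
  M0 = (-0.0915, +0.0915, 0)
  M1 = (+0.0915, +0.0915, 0)
  M2 = (+0.0915, -0.0915, 0)
  M3 = (-0.0915, -0.0915, 0)
Detected image corners:
  c0 = (145.133758, 256.999619) px
  c1 = (209.854379, 250.454514) px
  c2 = (203.263572, 133.277296) px
  c3 = (136.676208, 140.144036) px
Planar DLT: solve 8×8 A·h = b for H (H[2,2]=1):
  H  [+357.63656 +68.23260 +173.76745]
  H  [-37.81798 +669.90084 +196.05624]
  H  [-0.00608 +0.15607 +1.00000]
B = K⁻¹H; ‖b₁‖=0.803570, ‖b₂‖=0.803570; λ = 2/(‖b₁‖+‖b₂‖) = 1.244446, sign → tz>0 ⇒ λ=+1.244446
r₁ = λ·B[:,0] = (+0.99838,-0.05634,-0.00756); r₂ = λ·B[:,1] = (+0.05673,+0.97932,+0.19422)
r₃ = r₁×r₂ = (-0.00354,-0.19433,+0.98093); SVD([r₁ r₂ r₃]) → R = UVᵀ:
  R  [+0.99838 +0.05673 -0.00354]
  R  [-0.05634 +0.97932 -0.19433]
  R  [-0.00756 +0.19422 +0.98093]
t = (-0.36806, -0.08122, +1.24445) m
tr R = 2.958629; θ = arccos((tr R − 1)/2) = 0.203752 rad = 11.674°
axis k = ((R−Rᵀ)₃₂, (R−Rᵀ)₁₃, (R−Rᵀ)₂₁) / (2 sinθ) = (+0.960121, +0.009943, -0.279408)
rvec = θ·k = (+0.195627, +0.002026, -0.056930)

rvec=(0.1956, 0.0020, -0.0569) tvec=(-0.3681, -0.0812, 1.2444)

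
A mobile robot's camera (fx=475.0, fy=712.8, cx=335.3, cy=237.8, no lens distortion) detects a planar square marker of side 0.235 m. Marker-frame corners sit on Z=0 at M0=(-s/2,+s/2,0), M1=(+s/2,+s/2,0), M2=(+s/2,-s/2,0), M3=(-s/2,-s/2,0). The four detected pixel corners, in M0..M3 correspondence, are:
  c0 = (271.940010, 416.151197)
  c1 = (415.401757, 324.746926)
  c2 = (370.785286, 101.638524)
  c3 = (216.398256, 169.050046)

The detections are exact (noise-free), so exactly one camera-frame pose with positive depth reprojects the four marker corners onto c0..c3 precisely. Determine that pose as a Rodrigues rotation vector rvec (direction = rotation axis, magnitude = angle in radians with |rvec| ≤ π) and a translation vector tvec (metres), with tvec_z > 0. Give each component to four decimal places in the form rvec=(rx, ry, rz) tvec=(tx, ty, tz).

Intrinsics K: fx=475.0, fy=712.8, cx=335.3, cy=237.8
Marker side s = 0.235 m; corners in marker frame (Z=0):
  M0 = (-0.1175, +0.1175, 0)
  M1 = (+0.1175, +0.1175, 0)
  M2 = (+0.1175, -0.1175, 0)
  M3 = (-0.1175, -0.1175, 0)
Detected image corners:
  c0 = (271.940010, 416.151197) px
  c1 = (415.401757, 324.746926) px
  c2 = (370.785286, 101.638524) px
  c3 = (216.398256, 169.050046) px
Planar DLT: solve 8×8 A·h = b for H (H[2,2]=1):
  H  [+787.73923 +259.31867 +323.31068]
  H  [-216.23349 +1035.27101 +252.69647]
  H  [+0.48465 +0.14920 +1.00000]
B = K⁻¹H; ‖b₁‖=1.477755, ‖b₂‖=1.477755; λ = 2/(‖b₁‖+‖b₂‖) = 0.676702, sign → tz>0 ⇒ λ=+0.676702
r₁ = λ·B[:,0] = (+0.89073,-0.31470,+0.32797); r₂ = λ·B[:,1] = (+0.29816,+0.94916,+0.10096)
r₃ = r₁×r₂ = (-0.34307,+0.00786,+0.93928); SVD([r₁ r₂ r₃]) → R = UVᵀ:
  R  [+0.89073 +0.29816 -0.34307]
  R  [-0.31470 +0.94916 +0.00786]
  R  [+0.32797 +0.10096 +0.93928]
t = (-0.01708, +0.01414, +0.67670) m
tr R = 2.779170; θ = arccos((tr R − 1)/2) = 0.474360 rad = 27.179°
axis k = ((R−Rᵀ)₃₂, (R−Rᵀ)₁₃, (R−Rᵀ)₂₁) / (2 sinθ) = (+0.101920, -0.734541, -0.670866)
rvec = θ·k = (+0.048347, -0.348437, -0.318232)

rvec=(0.0483, -0.3484, -0.3182) tvec=(-0.0171, 0.0141, 0.6767)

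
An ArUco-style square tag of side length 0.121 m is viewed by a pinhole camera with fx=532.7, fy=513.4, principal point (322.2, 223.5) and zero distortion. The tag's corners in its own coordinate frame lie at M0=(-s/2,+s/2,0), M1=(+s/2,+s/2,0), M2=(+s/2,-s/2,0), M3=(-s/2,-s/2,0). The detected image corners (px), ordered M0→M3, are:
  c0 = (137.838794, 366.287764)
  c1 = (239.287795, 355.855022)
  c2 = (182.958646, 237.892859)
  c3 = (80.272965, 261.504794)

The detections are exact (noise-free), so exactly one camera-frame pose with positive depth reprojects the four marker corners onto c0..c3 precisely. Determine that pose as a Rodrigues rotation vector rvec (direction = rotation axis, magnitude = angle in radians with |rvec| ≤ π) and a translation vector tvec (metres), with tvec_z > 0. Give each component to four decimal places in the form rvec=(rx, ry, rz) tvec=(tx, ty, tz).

rvec=(0.3603, 0.3979, -0.2830) tvec=(-0.1468, 0.0784, 0.4773)

Intrinsics K: fx=532.7, fy=513.4, cx=322.2, cy=223.5
Marker side s = 0.121 m; corners in marker frame (Z=0):
  M0 = (-0.0605, +0.0605, 0)
  M1 = (+0.0605, +0.0605, 0)
  M2 = (+0.0605, -0.0605, 0)
  M3 = (-0.0605, -0.0605, 0)
Detected image corners:
  c0 = (137.838794, 366.287764) px
  c1 = (239.287795, 355.855022) px
  c2 = (182.958646, 237.892859) px
  c3 = (80.272965, 261.504794) px
Planar DLT: solve 8×8 A·h = b for H (H[2,2]=1):
  H  [+701.34475 +566.17441 +158.37589]
  H  [-409.60340 +1099.22837 +307.84656]
  H  [-0.88702 +0.59504 +1.00000]
B = K⁻¹H; ‖b₁‖=2.095291, ‖b₂‖=2.095291; λ = 2/(‖b₁‖+‖b₂‖) = 0.477261, sign → tz>0 ⇒ λ=+0.477261
r₁ = λ·B[:,0] = (+0.88441,-0.19648,-0.42334); r₂ = λ·B[:,1] = (+0.33548,+0.89822,+0.28399)
r₃ = r₁×r₂ = (+0.32446,-0.39319,+0.86031); SVD([r₁ r₂ r₃]) → R = UVᵀ:
  R  [+0.88441 +0.33548 +0.32446]
  R  [-0.19648 +0.89822 -0.39319]
  R  [-0.42334 +0.28399 +0.86031]
t = (-0.14677, +0.07841, +0.47726) m
tr R = 2.642940; θ = arccos((tr R − 1)/2) = 0.606812 rad = 34.768°
axis k = ((R−Rᵀ)₃₂, (R−Rᵀ)₁₃, (R−Rᵀ)₂₁) / (2 sinθ) = (+0.593752, +0.655673, -0.466424)
rvec = θ·k = (+0.360296, +0.397871, -0.283032)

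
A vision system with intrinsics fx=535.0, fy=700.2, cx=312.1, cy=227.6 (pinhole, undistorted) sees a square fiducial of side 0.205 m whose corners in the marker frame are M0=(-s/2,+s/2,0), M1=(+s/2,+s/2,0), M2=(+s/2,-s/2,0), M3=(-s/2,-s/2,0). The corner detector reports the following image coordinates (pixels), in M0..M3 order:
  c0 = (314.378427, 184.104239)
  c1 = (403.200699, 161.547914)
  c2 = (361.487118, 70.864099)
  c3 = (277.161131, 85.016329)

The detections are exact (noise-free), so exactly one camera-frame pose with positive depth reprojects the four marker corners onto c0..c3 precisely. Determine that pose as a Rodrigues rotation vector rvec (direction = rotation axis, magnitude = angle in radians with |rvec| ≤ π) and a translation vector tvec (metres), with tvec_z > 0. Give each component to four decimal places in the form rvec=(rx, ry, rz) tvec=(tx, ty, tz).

Intrinsics K: fx=535.0, fy=700.2, cx=312.1, cy=227.6
Marker side s = 0.205 m; corners in marker frame (Z=0):
  M0 = (-0.1025, +0.1025, 0)
  M1 = (+0.1025, +0.1025, 0)
  M2 = (+0.1025, -0.1025, 0)
  M3 = (-0.1025, -0.1025, 0)
Detected image corners:
  c0 = (314.378427, 184.104239) px
  c1 = (403.200699, 161.547914) px
  c2 = (361.487118, 70.864099) px
  c3 = (277.161131, 85.016329) px
Planar DLT: solve 8×8 A·h = b for H (H[2,2]=1):
  H  [+541.19780 +52.60515 +339.78170]
  H  [-44.52799 +410.23358 +123.03971]
  H  [+0.35201 -0.41381 +1.00000]
B = K⁻¹H; ‖b₁‖=0.897560, ‖b₂‖=0.897560; λ = 2/(‖b₁‖+‖b₂‖) = 1.114131, sign → tz>0 ⇒ λ=+1.114131
r₁ = λ·B[:,0] = (+0.89825,-0.19833,+0.39218); r₂ = λ·B[:,1] = (+0.37850,+0.80261,-0.46104)
r₃ = r₁×r₂ = (-0.22333,+0.56257,+0.79601); SVD([r₁ r₂ r₃]) → R = UVᵀ:
  R  [+0.89825 +0.37850 -0.22333]
  R  [-0.19833 +0.80261 +0.56257]
  R  [+0.39218 -0.46104 +0.79601]
t = (+0.05765, -0.16637, +1.11413) m
tr R = 2.496876; θ = arccos((tr R − 1)/2) = 0.725093 rad = 41.545°
axis k = ((R−Rᵀ)₃₂, (R−Rᵀ)₁₃, (R−Rᵀ)₂₁) / (2 sinθ) = (-0.771713, -0.464043, -0.434882)
rvec = θ·k = (-0.559564, -0.336474, -0.315330)

rvec=(-0.5596, -0.3365, -0.3153) tvec=(0.0576, -0.1664, 1.1141)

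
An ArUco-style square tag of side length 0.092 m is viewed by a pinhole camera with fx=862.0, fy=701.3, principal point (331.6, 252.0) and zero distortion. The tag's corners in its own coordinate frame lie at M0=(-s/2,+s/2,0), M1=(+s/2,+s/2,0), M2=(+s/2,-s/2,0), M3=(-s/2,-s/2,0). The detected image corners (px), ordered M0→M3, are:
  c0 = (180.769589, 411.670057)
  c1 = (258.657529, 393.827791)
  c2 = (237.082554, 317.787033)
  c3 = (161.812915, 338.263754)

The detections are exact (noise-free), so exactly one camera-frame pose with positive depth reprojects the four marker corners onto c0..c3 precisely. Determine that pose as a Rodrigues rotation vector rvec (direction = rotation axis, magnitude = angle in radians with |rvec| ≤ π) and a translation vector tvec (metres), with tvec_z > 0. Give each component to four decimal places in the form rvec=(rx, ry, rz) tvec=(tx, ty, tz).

rvec=(-0.1613, 0.4226, -0.2936) tvec=(-0.1207, 0.1366, 0.8464)

Intrinsics K: fx=862.0, fy=701.3, cx=331.6, cy=252.0
Marker side s = 0.092 m; corners in marker frame (Z=0):
  M0 = (-0.0460, +0.0460, 0)
  M1 = (+0.0460, +0.0460, 0)
  M2 = (+0.0460, -0.0460, 0)
  M3 = (-0.0460, -0.0460, 0)
Detected image corners:
  c0 = (180.769589, 411.670057) px
  c1 = (258.657529, 393.827791) px
  c2 = (237.082554, 317.787033) px
  c3 = (161.812915, 338.263754) px
Planar DLT: solve 8×8 A·h = b for H (H[2,2]=1):
  H  [+738.29894 +166.95199 +208.67345]
  H  [-372.15284 +719.45418 +365.14971]
  H  [-0.44810 -0.25305 +1.00000]
B = K⁻¹H; ‖b₁‖=1.181531, ‖b₂‖=1.181530; λ = 2/(‖b₁‖+‖b₂‖) = 0.846360, sign → tz>0 ⇒ λ=+0.846360
r₁ = λ·B[:,0] = (+0.87080,-0.31285,-0.37926); r₂ = λ·B[:,1] = (+0.24631,+0.94523,-0.21418)
r₃ = r₁×r₂ = (+0.42549,+0.09309,+0.90016); SVD([r₁ r₂ r₃]) → R = UVᵀ:
  R  [+0.87080 +0.24631 +0.42549]
  R  [-0.31285 +0.94523 +0.09309]
  R  [-0.37926 -0.21418 +0.90016]
t = (-0.12070, +0.13655, +0.84636) m
tr R = 2.716191; θ = arccos((tr R − 1)/2) = 0.539248 rad = 30.897°
axis k = ((R−Rᵀ)₃₂, (R−Rᵀ)₁₃, (R−Rᵀ)₂₁) / (2 sinθ) = (-0.299191, +0.783602, -0.544474)
rvec = θ·k = (-0.161338, +0.422556, -0.293606)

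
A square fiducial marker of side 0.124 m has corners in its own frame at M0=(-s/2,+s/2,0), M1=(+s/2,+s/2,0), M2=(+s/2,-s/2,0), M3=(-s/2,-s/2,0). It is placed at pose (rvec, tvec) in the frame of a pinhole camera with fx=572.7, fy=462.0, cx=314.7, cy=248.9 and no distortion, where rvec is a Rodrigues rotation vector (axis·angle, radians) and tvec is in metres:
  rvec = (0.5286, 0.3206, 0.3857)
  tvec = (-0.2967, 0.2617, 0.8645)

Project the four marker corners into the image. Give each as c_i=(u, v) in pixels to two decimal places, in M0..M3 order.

c0=(83.12, 393.11) c1=(147.29, 425.09) c2=(157.09, 383.91) c3=(87.51, 350.57)

Intrinsics K: fx=572.7, fy=462.0, cx=314.7, cy=248.9
Marker side s = 0.124 m; corners in marker frame (Z=0):
  M0 = (-0.0620, +0.0620, 0)
  M1 = (+0.0620, +0.0620, 0)
  M2 = (+0.0620, -0.0620, 0)
  M3 = (-0.0620, -0.0620, 0)
rvec = (0.5286, 0.3206, 0.3857), |rvec| = θ = 0.72867 rad = 41.750°
Rodrigues: sinθ=0.66588, 1−cosθ=0.25394; R = I + sinθ·[k]× + (1−cosθ)·[k]×²:
    [+0.87969 -0.27141 +0.39048]
    [+0.43351 +0.79522 -0.42391]
    [-0.19546 +0.54219 +0.81721]
t = (-0.2967, 0.2617, 0.8645) m
M0: Pc = R·M0+t = (-0.36807, +0.28413, +0.91023); u = 572.7·(-0.36807)/0.91023 + 314.7 = 83.1192, v = 462.0·(+0.28413)/0.91023 + 248.9 = 393.1112
M1: Pc = R·M1+t = (-0.25899, +0.33788, +0.88600); u = 572.7·(-0.25899)/0.88600 + 314.7 = 147.2936, v = 462.0·(+0.33788)/0.88600 + 248.9 = 425.0870
M2: Pc = R·M2+t = (-0.22533, +0.23927, +0.81877); u = 572.7·(-0.22533)/0.81877 + 314.7 = 157.0879, v = 462.0·(+0.23927)/0.81877 + 248.9 = 383.9140
M3: Pc = R·M3+t = (-0.33441, +0.18552, +0.84300); u = 572.7·(-0.33441)/0.84300 + 314.7 = 87.5139, v = 462.0·(+0.18552)/0.84300 + 248.9 = 350.5719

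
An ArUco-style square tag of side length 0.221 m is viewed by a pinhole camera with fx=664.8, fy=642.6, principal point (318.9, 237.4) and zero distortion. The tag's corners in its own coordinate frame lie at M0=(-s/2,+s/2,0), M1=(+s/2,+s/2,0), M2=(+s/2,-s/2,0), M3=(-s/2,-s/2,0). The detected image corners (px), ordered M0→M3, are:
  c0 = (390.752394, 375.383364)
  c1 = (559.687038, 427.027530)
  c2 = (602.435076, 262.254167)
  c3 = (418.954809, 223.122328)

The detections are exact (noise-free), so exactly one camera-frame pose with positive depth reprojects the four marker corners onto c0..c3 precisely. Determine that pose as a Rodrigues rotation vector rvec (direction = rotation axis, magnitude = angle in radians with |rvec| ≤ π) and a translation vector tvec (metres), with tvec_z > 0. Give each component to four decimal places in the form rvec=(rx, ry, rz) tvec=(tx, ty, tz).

Intrinsics K: fx=664.8, fy=642.6, cx=318.9, cy=237.4
Marker side s = 0.221 m; corners in marker frame (Z=0):
  M0 = (-0.1105, +0.1105, 0)
  M1 = (+0.1105, +0.1105, 0)
  M2 = (+0.1105, -0.1105, 0)
  M3 = (-0.1105, -0.1105, 0)
Detected image corners:
  c0 = (390.752394, 375.383364) px
  c1 = (559.687038, 427.027530) px
  c2 = (602.435076, 262.254167) px
  c3 = (418.954809, 223.122328) px
Planar DLT: solve 8×8 A·h = b for H (H[2,2]=1):
  H  [+579.96256 -18.34622 +488.12627]
  H  [+64.99111 +807.71115 +323.34402]
  H  [-0.43882 +0.28518 +1.00000]
B = K⁻¹H; ‖b₁‖=1.197708, ‖b₂‖=1.197708; λ = 2/(‖b₁‖+‖b₂‖) = 0.834928, sign → tz>0 ⇒ λ=+0.834928
r₁ = λ·B[:,0] = (+0.90413,+0.21980,-0.36638); r₂ = λ·B[:,1] = (-0.13726,+0.96149,+0.23810)
r₃ = r₁×r₂ = (+0.40461,-0.16499,+0.89948); SVD([r₁ r₂ r₃]) → R = UVᵀ:
  R  [+0.90413 -0.13726 +0.40461]
  R  [+0.21980 +0.96149 -0.16499]
  R  [-0.36638 +0.23810 +0.89948]
t = (+0.21253, +0.11167, +0.83493) m
tr R = 2.765108; θ = arccos((tr R − 1)/2) = 0.489530 rad = 28.048°
axis k = ((R−Rᵀ)₃₂, (R−Rᵀ)₁₃, (R−Rᵀ)₂₁) / (2 sinθ) = (+0.428624, +0.819835, +0.379675)
rvec = θ·k = (+0.209824, +0.401334, +0.185862)

rvec=(0.2098, 0.4013, 0.1859) tvec=(0.2125, 0.1117, 0.8349)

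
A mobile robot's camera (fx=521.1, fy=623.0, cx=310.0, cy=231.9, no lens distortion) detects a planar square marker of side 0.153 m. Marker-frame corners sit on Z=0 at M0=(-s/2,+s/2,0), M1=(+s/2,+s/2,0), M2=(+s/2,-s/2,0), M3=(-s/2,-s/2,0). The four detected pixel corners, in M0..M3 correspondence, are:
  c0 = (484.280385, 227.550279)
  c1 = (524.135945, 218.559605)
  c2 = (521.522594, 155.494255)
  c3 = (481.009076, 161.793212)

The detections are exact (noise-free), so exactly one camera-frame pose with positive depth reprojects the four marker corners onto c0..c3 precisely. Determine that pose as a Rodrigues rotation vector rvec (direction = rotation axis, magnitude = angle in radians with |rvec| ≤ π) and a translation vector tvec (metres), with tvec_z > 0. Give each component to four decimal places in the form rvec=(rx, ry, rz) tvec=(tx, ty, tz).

rvec=(0.1032, -0.4400, -0.1282) tvec=(0.5462, -0.0968, 1.4732)

Intrinsics K: fx=521.1, fy=623.0, cx=310.0, cy=231.9
Marker side s = 0.153 m; corners in marker frame (Z=0):
  M0 = (-0.0765, +0.0765, 0)
  M1 = (+0.0765, +0.0765, 0)
  M2 = (+0.0765, -0.0765, 0)
  M3 = (-0.0765, -0.0765, 0)
Detected image corners:
  c0 = (484.280385, 227.550279) px
  c1 = (524.135945, 218.559605) px
  c2 = (521.522594, 155.494255) px
  c3 = (481.009076, 161.793212) px
Planar DLT: solve 8×8 A·h = b for H (H[2,2]=1):
  H  [+405.09210 +62.55394 +503.18227]
  H  [+4.05744 +437.26161 +190.97901]
  H  [+0.28337 +0.08627 +1.00000]
B = K⁻¹H; ‖b₁‖=0.678774, ‖b₂‖=0.678774; λ = 2/(‖b₁‖+‖b₂‖) = 1.473244, sign → tz>0 ⇒ λ=+1.473244
r₁ = λ·B[:,0] = (+0.89691,-0.14580,+0.41748); r₂ = λ·B[:,1] = (+0.10124,+0.98671,+0.12709)
r₃ = r₁×r₂ = (-0.43046,-0.07172,+0.89976); SVD([r₁ r₂ r₃]) → R = UVᵀ:
  R  [+0.89691 +0.10124 -0.43046]
  R  [-0.14580 +0.98671 -0.07172]
  R  [+0.41748 +0.12709 +0.89976]
t = (+0.54616, -0.09677, +1.47324) m
tr R = 2.783379; θ = arccos((tr R − 1)/2) = 0.469733 rad = 26.914°
axis k = ((R−Rᵀ)₃₂, (R−Rᵀ)₁₃, (R−Rᵀ)₂₁) / (2 sinθ) = (+0.219614, -0.936643, -0.272892)
rvec = θ·k = (+0.103160, -0.439972, -0.128186)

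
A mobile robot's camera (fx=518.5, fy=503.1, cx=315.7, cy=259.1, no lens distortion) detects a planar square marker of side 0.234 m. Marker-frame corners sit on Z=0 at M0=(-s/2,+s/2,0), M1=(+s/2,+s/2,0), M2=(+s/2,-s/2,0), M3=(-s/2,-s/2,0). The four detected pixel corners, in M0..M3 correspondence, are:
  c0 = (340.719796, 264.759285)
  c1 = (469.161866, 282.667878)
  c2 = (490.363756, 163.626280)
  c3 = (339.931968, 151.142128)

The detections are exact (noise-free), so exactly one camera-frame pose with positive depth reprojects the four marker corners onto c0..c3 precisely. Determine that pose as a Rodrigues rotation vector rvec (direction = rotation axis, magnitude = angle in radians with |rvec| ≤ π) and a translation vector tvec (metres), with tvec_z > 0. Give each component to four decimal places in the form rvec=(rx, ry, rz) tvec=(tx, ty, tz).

rvec=(0.6123, 0.2883, 0.0559) tvec=(0.1553, -0.0688, 0.8789)

Intrinsics K: fx=518.5, fy=503.1, cx=315.7, cy=259.1
Marker side s = 0.234 m; corners in marker frame (Z=0):
  M0 = (-0.1170, +0.1170, 0)
  M1 = (+0.1170, +0.1170, 0)
  M2 = (+0.1170, -0.1170, 0)
  M3 = (-0.1170, -0.1170, 0)
Detected image corners:
  c0 = (340.719796, 264.759285) px
  c1 = (469.161866, 282.667878) px
  c2 = (490.363756, 163.626280) px
  c3 = (339.931968, 151.142128) px
Planar DLT: solve 8×8 A·h = b for H (H[2,2]=1):
  H  [+475.59874 +225.75076 +407.33293]
  H  [+4.48408 +637.52632 +219.74052]
  H  [-0.28459 +0.65311 +1.00000]
B = K⁻¹H; ‖b₁‖=1.137735, ‖b₂‖=1.137735; λ = 2/(‖b₁‖+‖b₂‖) = 0.878939, sign → tz>0 ⇒ λ=+0.878939
r₁ = λ·B[:,0] = (+0.95852,+0.13666,-0.25014); r₂ = λ·B[:,1] = (+0.03316,+0.81815,+0.57405)
r₃ = r₁×r₂ = (+0.28310,-0.55853,+0.77968); SVD([r₁ r₂ r₃]) → R = UVᵀ:
  R  [+0.95852 +0.03316 +0.28310]
  R  [+0.13666 +0.81815 -0.55853]
  R  [-0.25014 +0.57405 +0.77968]
t = (+0.15533, -0.06876, +0.87894) m
tr R = 2.556346; θ = arccos((tr R − 1)/2) = 0.679045 rad = 38.906°
axis k = ((R−Rᵀ)₃₂, (R−Rᵀ)₁₃, (R−Rᵀ)₂₁) / (2 sinθ) = (+0.901663, +0.424518, +0.082394)
rvec = θ·k = (+0.612269, +0.288267, +0.055950)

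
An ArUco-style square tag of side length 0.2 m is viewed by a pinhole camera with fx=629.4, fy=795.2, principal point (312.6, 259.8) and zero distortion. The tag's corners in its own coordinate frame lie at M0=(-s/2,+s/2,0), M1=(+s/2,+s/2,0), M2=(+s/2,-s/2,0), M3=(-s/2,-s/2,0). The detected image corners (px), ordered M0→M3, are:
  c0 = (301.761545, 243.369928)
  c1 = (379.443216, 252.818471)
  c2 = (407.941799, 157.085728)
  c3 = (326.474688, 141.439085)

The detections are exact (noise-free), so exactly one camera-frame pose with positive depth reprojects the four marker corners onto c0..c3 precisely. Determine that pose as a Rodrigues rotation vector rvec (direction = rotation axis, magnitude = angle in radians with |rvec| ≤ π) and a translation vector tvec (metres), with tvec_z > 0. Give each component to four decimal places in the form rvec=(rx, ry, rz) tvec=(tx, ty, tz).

rvec=(0.5386, -0.3628, 0.1893) tvec=(0.0943, -0.1056, 1.4156)

Intrinsics K: fx=629.4, fy=795.2, cx=312.6, cy=259.8
Marker side s = 0.2 m; corners in marker frame (Z=0):
  M0 = (-0.1000, +0.1000, 0)
  M1 = (+0.1000, +0.1000, 0)
  M2 = (+0.1000, -0.1000, 0)
  M3 = (-0.1000, -0.1000, 0)
Detected image corners:
  c0 = (301.761545, 243.369928) px
  c1 = (379.443216, 252.818471) px
  c2 = (407.941799, 157.085728) px
  c3 = (326.474688, 141.439085) px
Planar DLT: solve 8×8 A·h = b for H (H[2,2]=1):
  H  [+493.76337 -16.94276 +354.54953]
  H  [+116.23554 +559.05181 +200.47336]
  H  [+0.27183 +0.32874 +1.00000]
B = K⁻¹H; ‖b₁‖=0.706413, ‖b₂‖=0.706413; λ = 2/(‖b₁‖+‖b₂‖) = 1.415602, sign → tz>0 ⇒ λ=+1.415602
r₁ = λ·B[:,0] = (+0.91942,+0.08120,+0.38480); r₂ = λ·B[:,1] = (-0.26924,+0.84317,+0.46537)
r₃ = r₁×r₂ = (-0.28667,-0.53147,+0.79709); SVD([r₁ r₂ r₃]) → R = UVᵀ:
  R  [+0.91942 -0.26924 -0.28667]
  R  [+0.08120 +0.84317 -0.53147]
  R  [+0.38480 +0.46537 +0.79709]
t = (+0.09435, -0.10561, +1.41560) m
tr R = 2.559686; θ = arccos((tr R − 1)/2) = 0.676381 rad = 38.754°
axis k = ((R−Rᵀ)₃₂, (R−Rᵀ)₁₃, (R−Rᵀ)₂₁) / (2 sinθ) = (+0.796232, -0.536342, +0.279915)
rvec = θ·k = (+0.538556, -0.362772, +0.189329)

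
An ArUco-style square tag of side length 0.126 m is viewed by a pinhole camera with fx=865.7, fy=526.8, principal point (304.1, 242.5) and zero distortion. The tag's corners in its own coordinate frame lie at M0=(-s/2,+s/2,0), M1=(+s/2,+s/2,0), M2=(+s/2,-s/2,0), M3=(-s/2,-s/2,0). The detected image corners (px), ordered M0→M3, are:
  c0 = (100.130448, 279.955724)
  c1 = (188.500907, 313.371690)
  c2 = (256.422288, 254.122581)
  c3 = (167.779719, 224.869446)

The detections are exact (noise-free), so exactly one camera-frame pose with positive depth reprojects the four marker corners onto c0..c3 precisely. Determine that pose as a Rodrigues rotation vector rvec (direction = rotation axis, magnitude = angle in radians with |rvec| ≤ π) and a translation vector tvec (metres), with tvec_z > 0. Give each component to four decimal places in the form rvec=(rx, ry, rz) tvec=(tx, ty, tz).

Intrinsics K: fx=865.7, fy=526.8, cx=304.1, cy=242.5
Marker side s = 0.126 m; corners in marker frame (Z=0):
  M0 = (-0.0630, +0.0630, 0)
  M1 = (+0.0630, +0.0630, 0)
  M2 = (+0.0630, -0.0630, 0)
  M3 = (-0.0630, -0.0630, 0)
Detected image corners:
  c0 = (100.130448, 279.955724) px
  c1 = (188.500907, 313.371690) px
  c2 = (256.422288, 254.122581) px
  c3 = (167.779719, 224.869446) px
Planar DLT: solve 8×8 A·h = b for H (H[2,2]=1):
  H  [+628.23505 -590.44384 +177.67621]
  H  [+136.73433 +374.31231 +267.13835]
  H  [-0.41647 -0.29456 +1.00000]
B = K⁻¹H; ‖b₁‖=1.066514, ‖b₂‖=1.066514; λ = 2/(‖b₁‖+‖b₂‖) = 0.937634, sign → tz>0 ⇒ λ=+0.937634
r₁ = λ·B[:,0] = (+0.81761,+0.42312,-0.39049); r₂ = λ·B[:,1] = (-0.54249,+0.79336,-0.27619)
r₃ = r₁×r₂ = (+0.19294,+0.43765,+0.87820); SVD([r₁ r₂ r₃]) → R = UVᵀ:
  R  [+0.81761 -0.54249 +0.19294]
  R  [+0.42312 +0.79336 +0.43765]
  R  [-0.39049 -0.27619 +0.87820]
t = (-0.13693, +0.04385, +0.93763) m
tr R = 2.489172; θ = arccos((tr R − 1)/2) = 0.730882 rad = 41.876°
axis k = ((R−Rᵀ)₃₂, (R−Rᵀ)₁₃, (R−Rᵀ)₂₁) / (2 sinθ) = (-0.534693, +0.437010, +0.723274)
rvec = θ·k = (-0.390798, +0.319403, +0.528628)

rvec=(-0.3908, 0.3194, 0.5286) tvec=(-0.1369, 0.0439, 0.9376)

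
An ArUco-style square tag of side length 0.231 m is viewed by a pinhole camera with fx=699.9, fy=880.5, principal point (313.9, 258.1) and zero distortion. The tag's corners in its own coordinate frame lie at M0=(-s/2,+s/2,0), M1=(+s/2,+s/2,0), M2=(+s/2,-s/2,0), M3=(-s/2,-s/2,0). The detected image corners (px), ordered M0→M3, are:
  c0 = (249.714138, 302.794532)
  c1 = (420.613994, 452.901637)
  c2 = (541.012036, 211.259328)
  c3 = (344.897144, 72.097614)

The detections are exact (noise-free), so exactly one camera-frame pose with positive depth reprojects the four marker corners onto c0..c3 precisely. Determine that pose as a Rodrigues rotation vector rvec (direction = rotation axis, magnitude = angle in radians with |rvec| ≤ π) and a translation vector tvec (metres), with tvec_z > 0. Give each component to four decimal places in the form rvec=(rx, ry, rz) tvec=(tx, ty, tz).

Intrinsics K: fx=699.9, fy=880.5, cx=313.9, cy=258.1
Marker side s = 0.231 m; corners in marker frame (Z=0):
  M0 = (-0.1155, +0.1155, 0)
  M1 = (+0.1155, +0.1155, 0)
  M2 = (+0.1155, -0.1155, 0)
  M3 = (-0.1155, -0.1155, 0)
Detected image corners:
  c0 = (249.714138, 302.794532) px
  c1 = (420.613994, 452.901637) px
  c2 = (541.012036, 211.259328) px
  c3 = (344.897144, 72.097614) px
Planar DLT: solve 8×8 A·h = b for H (H[2,2]=1):
  H  [+630.55364 -327.52725 +382.47280]
  H  [+519.16118 +1112.36566 +261.07748]
  H  [-0.41546 +0.35079 +1.00000]
B = K⁻¹H; ‖b₁‖=1.364119, ‖b₂‖=1.364119; λ = 2/(‖b₁‖+‖b₂‖) = 0.733074, sign → tz>0 ⇒ λ=+0.733074
r₁ = λ·B[:,0] = (+0.79704,+0.52151,-0.30456); r₂ = λ·B[:,1] = (-0.45838,+0.85074,+0.25716)
r₃ = r₁×r₂ = (+0.39321,-0.06536,+0.91712); SVD([r₁ r₂ r₃]) → R = UVᵀ:
  R  [+0.79704 -0.45838 +0.39321]
  R  [+0.52151 +0.85074 -0.06536]
  R  [-0.30456 +0.25716 +0.91712]
t = (+0.07182, +0.00248, +0.73307) m
tr R = 2.564893; θ = arccos((tr R − 1)/2) = 0.672211 rad = 38.515°
axis k = ((R−Rᵀ)₃₂, (R−Rᵀ)₁₃, (R−Rᵀ)₂₁) / (2 sinθ) = (+0.258957, +0.560269, +0.786791)
rvec = θ·k = (+0.174073, +0.376619, +0.528890)

rvec=(0.1741, 0.3766, 0.5289) tvec=(0.0718, 0.0025, 0.7331)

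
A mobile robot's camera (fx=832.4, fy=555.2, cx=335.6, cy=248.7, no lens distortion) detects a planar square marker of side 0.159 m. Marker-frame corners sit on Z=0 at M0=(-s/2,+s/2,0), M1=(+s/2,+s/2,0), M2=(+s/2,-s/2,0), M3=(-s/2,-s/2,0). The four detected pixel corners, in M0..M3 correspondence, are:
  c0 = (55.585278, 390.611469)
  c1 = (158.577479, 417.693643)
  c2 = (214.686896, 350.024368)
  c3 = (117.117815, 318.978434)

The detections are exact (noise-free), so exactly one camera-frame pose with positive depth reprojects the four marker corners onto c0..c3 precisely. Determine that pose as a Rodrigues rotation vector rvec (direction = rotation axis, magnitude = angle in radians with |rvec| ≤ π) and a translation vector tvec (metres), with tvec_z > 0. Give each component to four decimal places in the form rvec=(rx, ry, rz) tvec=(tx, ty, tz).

Intrinsics K: fx=832.4, fy=555.2, cx=335.6, cy=248.7
Marker side s = 0.159 m; corners in marker frame (Z=0):
  M0 = (-0.0795, +0.0795, 0)
  M1 = (+0.0795, +0.0795, 0)
  M2 = (+0.0795, -0.0795, 0)
  M3 = (-0.0795, -0.0795, 0)
Detected image corners:
  c0 = (55.585278, 390.611469) px
  c1 = (158.577479, 417.693643) px
  c2 = (214.686896, 350.024368) px
  c3 = (117.117815, 318.978434) px
Planar DLT: solve 8×8 A·h = b for H (H[2,2]=1):
  H  [+685.36336 -383.67360 +138.33707]
  H  [+331.20234 +399.03421 +369.50134]
  H  [+0.40156 -0.10458 +1.00000]
B = K⁻¹H; ‖b₁‖=0.878859, ‖b₂‖=0.878859; λ = 2/(‖b₁‖+‖b₂‖) = 1.137839, sign → tz>0 ⇒ λ=+1.137839
r₁ = λ·B[:,0] = (+0.75264,+0.47410,+0.45691); r₂ = λ·B[:,1] = (-0.47648,+0.87109,-0.11900)
r₃ = r₁×r₂ = (-0.45443,-0.12814,+0.88152); SVD([r₁ r₂ r₃]) → R = UVᵀ:
  R  [+0.75264 -0.47648 -0.45443]
  R  [+0.47410 +0.87109 -0.12814]
  R  [+0.45691 -0.11900 +0.88152]
t = (-0.26965, +0.24757, +1.13784) m
tr R = 2.505250; θ = arccos((tr R − 1)/2) = 0.718757 rad = 41.182°
axis k = ((R−Rᵀ)₃₂, (R−Rᵀ)₁₃, (R−Rᵀ)₂₁) / (2 sinθ) = (+0.006945, -0.692031, +0.721835)
rvec = θ·k = (+0.004992, -0.497402, +0.518824)

rvec=(0.0050, -0.4974, 0.5188) tvec=(-0.2696, 0.2476, 1.1378)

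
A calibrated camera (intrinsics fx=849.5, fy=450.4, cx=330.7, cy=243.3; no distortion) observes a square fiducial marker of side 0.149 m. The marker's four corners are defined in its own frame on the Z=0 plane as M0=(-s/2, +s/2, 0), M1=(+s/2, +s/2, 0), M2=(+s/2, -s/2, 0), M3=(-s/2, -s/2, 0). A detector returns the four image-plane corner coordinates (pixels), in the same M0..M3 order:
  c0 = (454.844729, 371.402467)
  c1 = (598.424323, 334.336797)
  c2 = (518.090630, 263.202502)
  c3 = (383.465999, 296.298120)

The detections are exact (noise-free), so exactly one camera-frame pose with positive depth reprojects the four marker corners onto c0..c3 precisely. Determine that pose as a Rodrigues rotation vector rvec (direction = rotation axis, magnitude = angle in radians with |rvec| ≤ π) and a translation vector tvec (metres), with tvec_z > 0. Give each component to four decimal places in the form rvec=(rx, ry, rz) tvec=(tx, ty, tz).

rvec=(-0.4340, -0.0100, -0.4353) tvec=(0.1500, 0.1286, 0.8103)

Intrinsics K: fx=849.5, fy=450.4, cx=330.7, cy=243.3
Marker side s = 0.149 m; corners in marker frame (Z=0):
  M0 = (-0.0745, +0.0745, 0)
  M1 = (+0.0745, +0.0745, 0)
  M2 = (+0.0745, -0.0745, 0)
  M3 = (-0.0745, -0.0745, 0)
Detected image corners:
  c0 = (454.844729, 371.402467) px
  c1 = (598.424323, 334.336797) px
  c2 = (518.090630, 263.202502) px
  c3 = (383.465999, 296.298120) px
Planar DLT: solve 8×8 A·h = b for H (H[2,2]=1):
  H  [+993.30973 +265.04307 +487.93894]
  H  [-195.55478 +332.46509 +314.78548]
  H  [+0.12453 -0.49997 +1.00000]
B = K⁻¹H; ‖b₁‖=1.234169, ‖b₂‖=1.234169; λ = 2/(‖b₁‖+‖b₂‖) = 0.810262, sign → tz>0 ⇒ λ=+0.810262
r₁ = λ·B[:,0] = (+0.90815,-0.40630,+0.10090); r₂ = λ·B[:,1] = (+0.41050,+0.81693,-0.40511)
r₃ = r₁×r₂ = (+0.08217,+0.40932,+0.90869); SVD([r₁ r₂ r₃]) → R = UVᵀ:
  R  [+0.90815 +0.41050 +0.08217]
  R  [-0.40630 +0.81693 +0.40932]
  R  [+0.10090 -0.40511 +0.90869]
t = (+0.14998, +0.12860, +0.81026) m
tr R = 2.633766; θ = arccos((tr R − 1)/2) = 0.614810 rad = 35.226°
axis k = ((R−Rᵀ)₃₂, (R−Rᵀ)₁₃, (R−Rᵀ)₂₁) / (2 sinθ) = (-0.705978, -0.016239, -0.708047)
rvec = θ·k = (-0.434043, -0.009984, -0.435315)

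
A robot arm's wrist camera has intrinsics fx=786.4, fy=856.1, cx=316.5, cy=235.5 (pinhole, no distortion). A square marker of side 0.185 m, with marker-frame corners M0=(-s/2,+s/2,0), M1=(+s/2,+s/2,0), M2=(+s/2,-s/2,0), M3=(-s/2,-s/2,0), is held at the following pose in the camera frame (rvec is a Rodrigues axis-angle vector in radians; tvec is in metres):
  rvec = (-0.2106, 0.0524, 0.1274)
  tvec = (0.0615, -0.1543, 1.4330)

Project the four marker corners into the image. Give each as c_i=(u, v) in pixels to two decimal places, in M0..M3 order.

Intrinsics K: fx=786.4, fy=856.1, cx=316.5, cy=235.5
Marker side s = 0.185 m; corners in marker frame (Z=0):
  M0 = (-0.0925, +0.0925, 0)
  M1 = (+0.0925, +0.0925, 0)
  M2 = (+0.0925, -0.0925, 0)
  M3 = (-0.0925, -0.0925, 0)
rvec = (-0.2106, 0.0524, 0.1274), |rvec| = θ = 0.25165 rad = 14.419°
Rodrigues: sinθ=0.24900, 1−cosθ=0.03150; R = I + sinθ·[k]× + (1−cosθ)·[k]×²:
    [+0.99056 -0.13155 +0.03850]
    [+0.12057 +0.96987 +0.21170]
    [-0.06519 -0.20506 +0.97657]
t = (0.0615, -0.1543, 1.4330) m
M0: Pc = R·M0+t = (-0.04230, -0.07574, +1.42006); u = 786.4·(-0.04230)/1.42006 + 316.5 = 293.0778, v = 856.1·(-0.07574)/1.42006 + 235.5 = 189.8393
M1: Pc = R·M1+t = (+0.14096, -0.05343, +1.40800); u = 786.4·(+0.14096)/1.40800 + 316.5 = 395.2286, v = 856.1·(-0.05343)/1.40800 + 235.5 = 203.0105
M2: Pc = R·M2+t = (+0.16530, -0.23286, +1.44594); u = 786.4·(+0.16530)/1.44594 + 316.5 = 406.3988, v = 856.1·(-0.23286)/1.44594 + 235.5 = 97.6300
M3: Pc = R·M3+t = (-0.01796, -0.25517, +1.45800); u = 786.4·(-0.01796)/1.45800 + 316.5 = 306.8136, v = 856.1·(-0.25517)/1.45800 + 235.5 = 85.6732

c0=(293.08, 189.84) c1=(395.23, 203.01) c2=(406.40, 97.63) c3=(306.81, 85.67)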